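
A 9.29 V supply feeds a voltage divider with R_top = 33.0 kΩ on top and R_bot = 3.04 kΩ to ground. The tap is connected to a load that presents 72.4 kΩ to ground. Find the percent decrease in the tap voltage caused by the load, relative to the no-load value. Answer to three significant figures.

The divider's output (Thévenin) resistance is R_top‖R_bot = 2.784 kΩ.
Fractional drop under load = R_th/(R_th + R_L) = 2.784 / (2.784 + 72.4) = 0.03702.
So the output falls by 3.70 %.

3.70 %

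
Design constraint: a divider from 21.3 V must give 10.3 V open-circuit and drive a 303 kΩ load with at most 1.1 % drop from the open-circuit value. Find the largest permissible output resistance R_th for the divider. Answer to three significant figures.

Loading drop = R_th/(R_th + R_L) ≤ 0.0110, so R_th ≤ R_L · ε/(1−ε) = 303 kΩ × 0.0110/0.9890 = 3.37 kΩ.

R_th ≤ 3.37 kΩ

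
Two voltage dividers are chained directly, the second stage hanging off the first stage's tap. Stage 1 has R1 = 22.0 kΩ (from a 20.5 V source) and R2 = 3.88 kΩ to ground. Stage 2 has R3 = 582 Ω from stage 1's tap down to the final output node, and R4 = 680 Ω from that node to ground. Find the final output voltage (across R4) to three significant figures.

V_out ≈ 0.458 V

Stage 2 presents R3+R4 = 1262 Ω as a load on stage 1's tap.
Stage 1's lower leg becomes R2‖(R3+R4) = 952.3 Ω, so V_mid = 20.5 × 952.3/22950 = 0.8505 V.
Stage 2 is itself unloaded: V_out = V_mid × R4/(R3+R4) = 0.8505 × 680/1262 = 0.458 V.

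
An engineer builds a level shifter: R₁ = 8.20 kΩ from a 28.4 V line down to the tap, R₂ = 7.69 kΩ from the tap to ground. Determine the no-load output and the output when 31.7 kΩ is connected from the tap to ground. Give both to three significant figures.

Unloaded: 13.7 V; loaded: 12.2 V

Open-circuit: V = 28.4 × 7.69/(8.20 + 7.69) = 13.7 V.
With the load, R₂ becomes R₂‖R_L = 6.189 kΩ, so V = 28.4 × 6.189/14.39 = 12.2 V.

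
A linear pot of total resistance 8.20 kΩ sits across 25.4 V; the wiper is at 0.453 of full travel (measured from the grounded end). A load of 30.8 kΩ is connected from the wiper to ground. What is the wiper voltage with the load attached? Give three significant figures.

V ≈ 10.8 V

The wiper splits the pot into (1−α)R = 4.485 kΩ above and αR = 3.715 kΩ below.
Lower section ‖ load = 3.315 kΩ.
V_wiper = 25.4 × 3.315/(4.485 + 3.315) = 10.8 V.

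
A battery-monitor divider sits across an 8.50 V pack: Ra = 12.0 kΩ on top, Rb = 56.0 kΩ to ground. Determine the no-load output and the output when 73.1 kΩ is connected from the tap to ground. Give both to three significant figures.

Unloaded: 7.00 V; loaded: 6.17 V

Open-circuit: V = 8.50 × 56.0/(12.0 + 56.0) = 7.00 V.
With the load, Rb becomes Rb‖R_L = 31.71 kΩ, so V = 8.50 × 31.71/43.71 = 6.17 V.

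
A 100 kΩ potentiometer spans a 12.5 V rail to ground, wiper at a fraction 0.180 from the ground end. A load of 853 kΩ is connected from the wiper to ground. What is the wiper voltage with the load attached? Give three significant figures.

The wiper splits the pot into (1−α)R = 82.00 kΩ above and αR = 18.00 kΩ below.
Lower section ‖ load = 17.63 kΩ.
V_wiper = 12.5 × 17.63/(82.00 + 17.63) = 2.21 V.

V ≈ 2.21 V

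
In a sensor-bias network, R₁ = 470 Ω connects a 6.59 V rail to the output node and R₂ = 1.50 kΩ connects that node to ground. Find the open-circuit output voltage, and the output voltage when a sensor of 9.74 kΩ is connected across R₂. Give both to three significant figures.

Open-circuit: V = 6.59 × 1500/(470 + 1500) = 5.02 V.
With the load, R₂ becomes R₂‖R_L = 1300 Ω, so V = 6.59 × 1300/1770 = 4.84 V.

Unloaded: 5.02 V; loaded: 4.84 V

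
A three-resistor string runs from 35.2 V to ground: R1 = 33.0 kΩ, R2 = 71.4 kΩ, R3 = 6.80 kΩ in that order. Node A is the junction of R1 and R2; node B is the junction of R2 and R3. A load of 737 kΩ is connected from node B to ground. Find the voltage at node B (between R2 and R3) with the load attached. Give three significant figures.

At node B, R3 is in parallel with the load: R3‖R_L = 6.738 kΩ.
Below node A the resistance is R2 + (R3‖R_L) = 78.14 kΩ, so V_A = 35.2 × 78.14/111.1 = 24.75 V.
Then V_B = V_A × (R3‖R_L)/(R2 + R3‖R_L) = 24.75 × 6.738/78.14 = 2.13 V.

V ≈ 2.13 V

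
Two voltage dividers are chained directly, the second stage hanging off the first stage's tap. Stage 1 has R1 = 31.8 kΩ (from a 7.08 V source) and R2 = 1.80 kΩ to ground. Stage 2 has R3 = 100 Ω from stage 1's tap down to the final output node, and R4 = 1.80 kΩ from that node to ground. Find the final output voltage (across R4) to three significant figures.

V_out ≈ 0.189 V

Stage 2 presents R3+R4 = 1900 Ω as a load on stage 1's tap.
Stage 1's lower leg becomes R2‖(R3+R4) = 924.3 Ω, so V_mid = 7.08 × 924.3/32720 = 0.2000 V.
Stage 2 is itself unloaded: V_out = V_mid × R4/(R3+R4) = 0.2000 × 1800/1900 = 0.189 V.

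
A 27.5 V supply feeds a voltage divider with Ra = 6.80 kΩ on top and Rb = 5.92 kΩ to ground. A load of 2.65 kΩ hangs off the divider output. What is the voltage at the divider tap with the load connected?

V_out ≈ 5.83 V

The load sits in parallel with Rb: Rb‖R_L = (5.92 × 2.65) / (5.92 + 2.65) = 1.831 kΩ.
V_out = 27.5 × 1.831 / (6.80 + 1.831) = 27.5 × 1.831/8.631 = 5.83 V.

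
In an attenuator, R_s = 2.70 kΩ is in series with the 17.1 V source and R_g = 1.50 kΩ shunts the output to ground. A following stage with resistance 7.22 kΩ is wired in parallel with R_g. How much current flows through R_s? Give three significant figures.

I ≈ 4.34 mA

R_g‖R_L = 1.242 kΩ, so the source sees R_s + R_g‖R_L = 3.942 kΩ.
I = 17.1 V / 3.942 kΩ = 4.34 mA.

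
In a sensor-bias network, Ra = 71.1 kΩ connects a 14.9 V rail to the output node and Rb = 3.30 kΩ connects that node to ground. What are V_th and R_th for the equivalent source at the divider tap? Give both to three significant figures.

V_th = 0.661 V, R_th = 3.15 kΩ

V_th is the open-circuit tap voltage: 14.9 × 3.30/(71.1 + 3.30) = 0.661 V.
With the supply zeroed, Ra and Rb appear in parallel from the tap: R_th = Ra‖Rb = (71.1 × 3.30)/74.40 = 3.15 kΩ.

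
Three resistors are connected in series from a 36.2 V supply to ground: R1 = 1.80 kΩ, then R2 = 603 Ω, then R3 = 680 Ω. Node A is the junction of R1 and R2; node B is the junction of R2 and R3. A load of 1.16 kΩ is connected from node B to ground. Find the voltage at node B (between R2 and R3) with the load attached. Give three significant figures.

At node B, R3 is in parallel with the load: R3‖R_L = 428.7 Ω.
Below node A the resistance is R2 + (R3‖R_L) = 1032 Ω, so V_A = 36.2 × 1032/2832 = 13.19 V.
Then V_B = V_A × (R3‖R_L)/(R2 + R3‖R_L) = 13.19 × 428.7/1032 = 5.48 V.

V ≈ 5.48 V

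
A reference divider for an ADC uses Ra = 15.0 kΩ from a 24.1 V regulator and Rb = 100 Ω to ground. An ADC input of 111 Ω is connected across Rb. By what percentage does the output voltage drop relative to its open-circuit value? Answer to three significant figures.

Unloaded V = 24.1 × 100/15100 = 0.1596 V.
Loaded: Rb‖R_L = 52.61 Ω, giving V = 24.1 × 52.61/15050 = 0.08423 V.
Drop = (0.1596 − 0.08423) / 0.1596 = 47.2 %.

47.2 %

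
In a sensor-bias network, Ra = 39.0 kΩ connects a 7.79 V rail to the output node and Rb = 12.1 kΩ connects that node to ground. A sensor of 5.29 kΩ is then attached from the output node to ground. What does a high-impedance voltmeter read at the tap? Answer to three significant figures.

V_out ≈ 0.672 V

The load sits in parallel with Rb: Rb‖R_L = (12.1 × 5.29) / (12.1 + 5.29) = 3.681 kΩ.
V_out = 7.79 × 3.681 / (39.0 + 3.681) = 7.79 × 3.681/42.68 = 0.672 V.
(Unloaded it would have been 1.84 V.)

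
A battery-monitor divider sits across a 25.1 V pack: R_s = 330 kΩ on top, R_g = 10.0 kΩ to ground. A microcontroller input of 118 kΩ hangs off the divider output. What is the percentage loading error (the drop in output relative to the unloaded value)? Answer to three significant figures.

7.60 %

The divider's output (Thévenin) resistance is R_s‖R_g = 9.706 kΩ.
Fractional drop under load = R_th/(R_th + R_L) = 9.706 / (9.706 + 118) = 0.07600.
So the output falls by 7.60 %.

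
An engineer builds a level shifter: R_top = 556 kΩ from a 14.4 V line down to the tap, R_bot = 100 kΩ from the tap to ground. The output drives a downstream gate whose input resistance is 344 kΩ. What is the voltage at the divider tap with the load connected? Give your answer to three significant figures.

The load sits in parallel with R_bot: R_bot‖R_L = (100 × 344) / (100 + 344) = 77.48 kΩ.
V_out = 14.4 × 77.48 / (556 + 77.48) = 14.4 × 77.48/633.5 = 1.76 V.

V_out ≈ 1.76 V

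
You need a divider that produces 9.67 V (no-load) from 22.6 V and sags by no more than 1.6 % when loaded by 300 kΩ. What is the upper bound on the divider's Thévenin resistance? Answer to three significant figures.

Loading drop = R_th/(R_th + R_L) ≤ 0.0160, so R_th ≤ R_L · ε/(1−ε) = 300 kΩ × 0.0160/0.9840 = 4.88 kΩ.
(Any R1, R2 with R2/(R1+R2) = 0.428 and R1‖R2 ≤ 4.88 kΩ will meet the spec.)

R_th ≤ 4.88 kΩ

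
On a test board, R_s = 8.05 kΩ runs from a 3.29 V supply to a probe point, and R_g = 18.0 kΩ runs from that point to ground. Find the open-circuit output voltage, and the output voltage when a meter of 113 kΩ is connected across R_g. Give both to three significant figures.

Unloaded: 2.27 V; loaded: 2.17 V

Open-circuit: V = 3.29 × 18.0/(8.05 + 18.0) = 2.27 V.
With the load, R_g becomes R_g‖R_L = 15.53 kΩ, so V = 3.29 × 15.53/23.58 = 2.17 V.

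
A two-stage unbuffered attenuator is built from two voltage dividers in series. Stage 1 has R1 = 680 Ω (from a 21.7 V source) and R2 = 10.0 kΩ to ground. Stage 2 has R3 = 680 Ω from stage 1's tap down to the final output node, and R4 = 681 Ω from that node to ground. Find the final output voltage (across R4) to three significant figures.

V_out ≈ 6.93 V

Stage 2 presents R3+R4 = 1361 Ω as a load on stage 1's tap.
Stage 1's lower leg becomes R2‖(R3+R4) = 1198 Ω, so V_mid = 21.7 × 1198/1878 = 13.84 V.
Stage 2 is itself unloaded: V_out = V_mid × R4/(R3+R4) = 13.84 × 681/1361 = 6.93 V.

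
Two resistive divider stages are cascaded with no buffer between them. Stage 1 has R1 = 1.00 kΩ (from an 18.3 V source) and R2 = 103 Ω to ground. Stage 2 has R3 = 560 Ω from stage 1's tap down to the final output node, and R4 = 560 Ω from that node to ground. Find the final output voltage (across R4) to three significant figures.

Stage 2 presents R3+R4 = 1120 Ω as a load on stage 1's tap.
Stage 1's lower leg becomes R2‖(R3+R4) = 94.33 Ω, so V_mid = 18.3 × 94.33/1094 = 1.577 V.
Stage 2 is itself unloaded: V_out = V_mid × R4/(R3+R4) = 1.577 × 560/1120 = 0.789 V.

V_out ≈ 0.789 V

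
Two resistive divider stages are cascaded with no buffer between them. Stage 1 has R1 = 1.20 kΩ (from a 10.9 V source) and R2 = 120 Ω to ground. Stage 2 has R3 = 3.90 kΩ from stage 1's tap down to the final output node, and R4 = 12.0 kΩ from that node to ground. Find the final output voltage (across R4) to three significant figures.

Stage 2 presents R3+R4 = 15900 Ω as a load on stage 1's tap.
Stage 1's lower leg becomes R2‖(R3+R4) = 119.1 Ω, so V_mid = 10.9 × 119.1/1319 = 0.9842 V.
Stage 2 is itself unloaded: V_out = V_mid × R4/(R3+R4) = 0.9842 × 12000/15900 = 0.743 V.

V_out ≈ 0.743 V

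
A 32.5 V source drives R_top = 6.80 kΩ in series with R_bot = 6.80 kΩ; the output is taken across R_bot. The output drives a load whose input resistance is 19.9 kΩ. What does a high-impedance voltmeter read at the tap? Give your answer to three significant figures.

V_out ≈ 13.9 V

The load sits in parallel with R_bot: R_bot‖R_L = (6.80 × 19.9) / (6.80 + 19.9) = 5.068 kΩ.
V_out = 32.5 × 5.068 / (6.80 + 5.068) = 32.5 × 5.068/11.87 = 13.9 V.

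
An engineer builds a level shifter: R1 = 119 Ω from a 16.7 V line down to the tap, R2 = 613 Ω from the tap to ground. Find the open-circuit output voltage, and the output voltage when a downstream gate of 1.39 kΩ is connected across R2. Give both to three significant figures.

Unloaded: 14.0 V; loaded: 13.0 V

Open-circuit: V = 16.7 × 613/(119 + 613) = 14.0 V.
With the load, R2 becomes R2‖R_L = 425.4 Ω, so V = 16.7 × 425.4/544.4 = 13.0 V.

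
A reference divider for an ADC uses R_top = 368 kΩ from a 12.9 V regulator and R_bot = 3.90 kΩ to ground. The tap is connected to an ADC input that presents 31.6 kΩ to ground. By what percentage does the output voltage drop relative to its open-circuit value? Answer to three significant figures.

Unloaded V = 12.9 × 3.90/371.9 = 0.13528 V.
Loaded: R_bot‖R_L = 3.472 kΩ, giving V = 12.9 × 3.472/371.5 = 0.12056 V.
Drop = (0.13528 − 0.12056) / 0.13528 = 10.9 %.

10.9 %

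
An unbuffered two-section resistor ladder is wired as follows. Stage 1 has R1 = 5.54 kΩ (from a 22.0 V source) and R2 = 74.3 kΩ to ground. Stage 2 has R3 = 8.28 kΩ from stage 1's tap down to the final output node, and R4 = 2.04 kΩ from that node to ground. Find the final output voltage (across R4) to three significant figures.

Stage 2 presents R3+R4 = 10.32 kΩ as a load on stage 1's tap.
Stage 1's lower leg becomes R2‖(R3+R4) = 9.061 kΩ, so V_mid = 22.0 × 9.061/14.60 = 13.65 V.
Stage 2 is itself unloaded: V_out = V_mid × R4/(R3+R4) = 13.65 × 2.04/10.32 = 2.70 V.

V_out ≈ 2.70 V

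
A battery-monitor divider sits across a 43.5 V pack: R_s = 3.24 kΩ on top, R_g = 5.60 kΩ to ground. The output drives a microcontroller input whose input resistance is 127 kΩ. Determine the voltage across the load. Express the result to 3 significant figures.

V_out ≈ 27.1 V

The load sits in parallel with R_g: R_g‖R_L = (5.60 × 127) / (5.60 + 127) = 5.363 kΩ.
V_out = 43.5 × 5.363 / (3.24 + 5.363) = 43.5 × 5.363/8.603 = 27.1 V.
(Unloaded it would have been 27.6 V.)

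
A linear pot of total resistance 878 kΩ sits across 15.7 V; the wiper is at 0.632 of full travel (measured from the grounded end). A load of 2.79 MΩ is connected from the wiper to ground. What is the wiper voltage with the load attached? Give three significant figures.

The wiper splits the pot into (1−α)R = 323.1 kΩ above and αR = 554.9 kΩ below.
Lower section ‖ load = 462.8 kΩ.
V_wiper = 15.7 × 462.8/(323.1 + 462.8) = 9.25 V.

V ≈ 9.25 V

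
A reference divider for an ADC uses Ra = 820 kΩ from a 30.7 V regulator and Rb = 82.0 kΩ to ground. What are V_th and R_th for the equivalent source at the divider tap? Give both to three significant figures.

V_th is the open-circuit tap voltage: 30.7 × 82.0/(820 + 82.0) = 2.79 V.
With the supply zeroed, Ra and Rb appear in parallel from the tap: R_th = Ra‖Rb = (820 × 82.0)/902.0 = 74.5 kΩ.

V_th = 2.79 V, R_th = 74.5 kΩ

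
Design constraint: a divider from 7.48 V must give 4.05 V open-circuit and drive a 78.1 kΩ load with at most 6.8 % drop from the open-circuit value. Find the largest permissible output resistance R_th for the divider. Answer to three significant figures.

R_th ≤ 5.70 kΩ

Loading drop = R_th/(R_th + R_L) ≤ 0.0680, so R_th ≤ R_L · ε/(1−ε) = 78.1 kΩ × 0.0680/0.9320 = 5.70 kΩ.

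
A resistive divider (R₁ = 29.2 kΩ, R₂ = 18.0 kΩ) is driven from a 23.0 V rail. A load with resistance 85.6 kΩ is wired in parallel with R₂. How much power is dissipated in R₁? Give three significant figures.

P ≈ 7.95 mW

Total resistance from the source is R₁ + (R₂‖R_L) = 44.07 kΩ, so I = 23.0/44.07 kΩ = 0.5219 mA.
P = I²·R₁ = (0.5219 mA)² × 29.2 kΩ = 7.95 mW.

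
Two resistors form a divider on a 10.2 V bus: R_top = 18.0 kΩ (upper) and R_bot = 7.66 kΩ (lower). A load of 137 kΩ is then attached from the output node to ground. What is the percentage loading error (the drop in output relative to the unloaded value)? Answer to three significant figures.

The divider's output (Thévenin) resistance is R_top‖R_bot = 5.373 kΩ.
Fractional drop under load = R_th/(R_th + R_L) = 5.373 / (5.373 + 137) = 0.03774.
So the output falls by 3.77 %.

3.77 %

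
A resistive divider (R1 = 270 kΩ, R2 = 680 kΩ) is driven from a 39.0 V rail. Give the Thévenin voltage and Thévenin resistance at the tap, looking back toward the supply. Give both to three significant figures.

V_th is the open-circuit tap voltage: 39.0 × 680/(270 + 680) = 27.9 V.
With the supply zeroed, R1 and R2 appear in parallel from the tap: R_th = R1‖R2 = (270 × 680)/950.0 = 193 kΩ.

V_th = 27.9 V, R_th = 193 kΩ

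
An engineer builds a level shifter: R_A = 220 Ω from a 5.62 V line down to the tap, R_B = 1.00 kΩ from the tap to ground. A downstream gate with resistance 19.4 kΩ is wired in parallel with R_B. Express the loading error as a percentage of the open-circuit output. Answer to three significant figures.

0.921 %

The divider's output (Thévenin) resistance is R_A‖R_B = 180.3 Ω.
Fractional drop under load = R_th/(R_th + R_L) = 180.3 / (180.3 + 19400) = 0.009210.
So the output falls by 0.921 %.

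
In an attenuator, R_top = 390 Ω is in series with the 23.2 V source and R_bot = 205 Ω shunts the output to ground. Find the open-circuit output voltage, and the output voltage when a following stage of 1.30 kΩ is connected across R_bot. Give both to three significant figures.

Unloaded: 7.99 V; loaded: 7.24 V

Open-circuit: V = 23.2 × 205/(390 + 205) = 7.99 V.
With the load, R_bot becomes R_bot‖R_L = 177.1 Ω, so V = 23.2 × 177.1/567.1 = 7.24 V.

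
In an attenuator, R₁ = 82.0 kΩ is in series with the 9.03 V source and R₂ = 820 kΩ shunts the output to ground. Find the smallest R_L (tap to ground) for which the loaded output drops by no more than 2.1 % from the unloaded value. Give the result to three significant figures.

R_L(min) ≈ 3.48 MΩ

Output resistance R_th = R₁‖R₂ = (82.0 × 820)/902.0 = 74.55 kΩ.
The fractional drop is R_th/(R_th + R_L); requiring this ≤ 0.0210 gives R_L ≥ R_th(1/0.0210 − 1) = 74.55 × 46.62 = 3.48 MΩ.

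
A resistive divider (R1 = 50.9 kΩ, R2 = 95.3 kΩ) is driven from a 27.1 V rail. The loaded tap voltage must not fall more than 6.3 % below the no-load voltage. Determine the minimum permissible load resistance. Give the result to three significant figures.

Output resistance R_th = R1‖R2 = (50.9 × 95.3)/146.2 = 33.18 kΩ.
The fractional drop is R_th/(R_th + R_L); requiring this ≤ 0.0630 gives R_L ≥ R_th(1/0.0630 − 1) = 33.18 × 14.87 = 493 kΩ.

R_L(min) ≈ 493 kΩ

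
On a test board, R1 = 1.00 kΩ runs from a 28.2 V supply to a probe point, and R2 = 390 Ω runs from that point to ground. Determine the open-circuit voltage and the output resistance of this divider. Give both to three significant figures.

V_th is the open-circuit tap voltage: 28.2 × 390/(1000 + 390) = 7.91 V.
With the supply zeroed, R1 and R2 appear in parallel from the tap: R_th = R1‖R2 = (1000 × 390)/1390 = 281 Ω.

V_th = 7.91 V, R_th = 281 Ω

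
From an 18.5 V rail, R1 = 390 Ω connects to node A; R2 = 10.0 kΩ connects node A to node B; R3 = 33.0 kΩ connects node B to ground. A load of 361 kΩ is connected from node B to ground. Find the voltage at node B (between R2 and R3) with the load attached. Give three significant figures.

At node B, R3 is in parallel with the load: R3‖R_L = 30240 Ω.
Below node A the resistance is R2 + (R3‖R_L) = 40240 Ω, so V_A = 18.5 × 40240/40630 = 18.32 V.
Then V_B = V_A × (R3‖R_L)/(R2 + R3‖R_L) = 18.32 × 30240/40240 = 13.8 V.

V ≈ 13.8 V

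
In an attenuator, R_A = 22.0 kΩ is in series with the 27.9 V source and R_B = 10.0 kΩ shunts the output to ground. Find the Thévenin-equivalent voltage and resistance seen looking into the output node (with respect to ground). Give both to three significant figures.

V_th = 8.72 V, R_th = 6.88 kΩ

V_th is the open-circuit tap voltage: 27.9 × 10.0/(22.0 + 10.0) = 8.72 V.
With the supply zeroed, R_A and R_B appear in parallel from the tap: R_th = R_A‖R_B = (22.0 × 10.0)/32.00 = 6.88 kΩ.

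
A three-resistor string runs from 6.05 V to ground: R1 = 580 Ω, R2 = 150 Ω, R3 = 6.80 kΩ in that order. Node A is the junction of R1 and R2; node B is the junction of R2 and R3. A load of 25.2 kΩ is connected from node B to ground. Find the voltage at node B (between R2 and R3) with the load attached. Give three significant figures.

At node B, R3 is in parallel with the load: R3‖R_L = 5355 Ω.
Below node A the resistance is R2 + (R3‖R_L) = 5505 Ω, so V_A = 6.05 × 5505/6085 = 5.473 V.
Then V_B = V_A × (R3‖R_L)/(R2 + R3‖R_L) = 5.473 × 5355/5505 = 5.32 V.

V ≈ 5.32 V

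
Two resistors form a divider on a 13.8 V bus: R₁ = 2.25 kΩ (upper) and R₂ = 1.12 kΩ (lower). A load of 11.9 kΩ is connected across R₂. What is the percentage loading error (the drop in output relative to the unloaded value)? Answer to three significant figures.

5.91 %

The divider's output (Thévenin) resistance is R₁‖R₂ = 0.7478 kΩ.
Fractional drop under load = R_th/(R_th + R_L) = 0.7478 / (0.7478 + 11.9) = 0.05912.
So the output falls by 5.91 %.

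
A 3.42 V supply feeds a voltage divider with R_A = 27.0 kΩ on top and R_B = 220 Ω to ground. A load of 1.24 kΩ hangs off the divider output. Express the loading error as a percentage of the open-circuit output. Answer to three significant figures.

15.0 %

Unloaded V = 3.42 × 220/27220 = 0.027641 V.
Loaded: R_B‖R_L = 186.8 Ω, giving V = 3.42 × 186.8/27190 = 0.023505 V.
Drop = (0.027641 − 0.023505) / 0.027641 = 15.0 %.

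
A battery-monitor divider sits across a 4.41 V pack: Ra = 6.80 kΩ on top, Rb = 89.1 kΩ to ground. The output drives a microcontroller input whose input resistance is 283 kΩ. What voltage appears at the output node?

The load sits in parallel with Rb: Rb‖R_L = (89.1 × 283) / (89.1 + 283) = 67.76 kΩ.
V_out = 4.41 × 67.76 / (6.80 + 67.76) = 4.41 × 67.76/74.56 = 4.01 V.

V_out ≈ 4.01 V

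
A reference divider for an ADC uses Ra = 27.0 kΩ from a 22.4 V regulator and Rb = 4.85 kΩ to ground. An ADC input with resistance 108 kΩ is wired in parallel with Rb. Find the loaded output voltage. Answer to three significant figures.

V_out ≈ 3.29 V

The load sits in parallel with Rb: Rb‖R_L = (4.85 × 108) / (4.85 + 108) = 4.642 kΩ.
V_out = 22.4 × 4.642 / (27.0 + 4.642) = 22.4 × 4.642/31.64 = 3.29 V.
(Unloaded it would have been 3.41 V.)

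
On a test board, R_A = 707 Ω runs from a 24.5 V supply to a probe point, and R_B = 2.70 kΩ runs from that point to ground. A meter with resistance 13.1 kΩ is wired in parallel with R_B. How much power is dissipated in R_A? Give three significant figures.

P ≈ 48.9 mW

Total resistance from the source is R_A + (R_B‖R_L) = 2946 Ω, so I = 24.5/2946 Ω = 8.317 mA.
P = I²·R_A = (8.317 mA)² × 707 Ω = 48.9 mW.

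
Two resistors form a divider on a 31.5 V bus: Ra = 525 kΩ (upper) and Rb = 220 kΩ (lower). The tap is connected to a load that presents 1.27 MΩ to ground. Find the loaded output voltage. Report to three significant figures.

The load sits in parallel with Rb: Rb‖R_L = (220 × 1270) / (220 + 1270) = 187.5 kΩ.
V_out = 31.5 × 187.5 / (525 + 187.5) = 31.5 × 187.5/712.5 = 8.29 V.

V_out ≈ 8.29 V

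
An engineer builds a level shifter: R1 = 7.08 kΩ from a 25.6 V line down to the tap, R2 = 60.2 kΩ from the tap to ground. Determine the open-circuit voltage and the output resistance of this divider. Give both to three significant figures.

V_th is the open-circuit tap voltage: 25.6 × 60.2/(7.08 + 60.2) = 22.9 V.
With the supply zeroed, R1 and R2 appear in parallel from the tap: R_th = R1‖R2 = (7.08 × 60.2)/67.28 = 6.33 kΩ.

V_th = 22.9 V, R_th = 6.33 kΩ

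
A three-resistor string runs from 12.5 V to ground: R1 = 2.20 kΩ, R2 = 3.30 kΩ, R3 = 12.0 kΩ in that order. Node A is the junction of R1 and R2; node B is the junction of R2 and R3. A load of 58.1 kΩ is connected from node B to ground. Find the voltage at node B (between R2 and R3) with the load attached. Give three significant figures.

V ≈ 8.05 V

At node B, R3 is in parallel with the load: R3‖R_L = 9.946 kΩ.
Below node A the resistance is R2 + (R3‖R_L) = 13.25 kΩ, so V_A = 12.5 × 13.25/15.45 = 10.72 V.
Then V_B = V_A × (R3‖R_L)/(R2 + R3‖R_L) = 10.72 × 9.946/13.25 = 8.05 V.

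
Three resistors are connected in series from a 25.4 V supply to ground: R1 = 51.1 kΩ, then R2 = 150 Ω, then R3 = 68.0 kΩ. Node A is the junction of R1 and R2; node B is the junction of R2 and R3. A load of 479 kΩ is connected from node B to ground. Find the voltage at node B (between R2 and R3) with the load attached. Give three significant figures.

V ≈ 13.7 V

At node B, R3 is in parallel with the load: R3‖R_L = 59550 Ω.
Below node A the resistance is R2 + (R3‖R_L) = 59700 Ω, so V_A = 25.4 × 59700/110800 = 13.69 V.
Then V_B = V_A × (R3‖R_L)/(R2 + R3‖R_L) = 13.69 × 59550/59700 = 13.7 V.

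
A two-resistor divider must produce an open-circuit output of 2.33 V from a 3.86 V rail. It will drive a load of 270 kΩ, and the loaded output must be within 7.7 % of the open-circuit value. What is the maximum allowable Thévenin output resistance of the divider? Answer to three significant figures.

Loading drop = R_th/(R_th + R_L) ≤ 0.0770, so R_th ≤ R_L · ε/(1−ε) = 270 kΩ × 0.0770/0.9230 = 22.5 kΩ.

R_th ≤ 22.5 kΩ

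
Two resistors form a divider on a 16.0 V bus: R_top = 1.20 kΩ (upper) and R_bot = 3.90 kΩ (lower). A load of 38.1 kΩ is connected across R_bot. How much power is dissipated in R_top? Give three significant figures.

P ≈ 13.7 mW

Total resistance from the source is R_top + (R_bot‖R_L) = 4.738 kΩ, so I = 16.0/4.738 kΩ = 3.377 mA.
P = I²·R_top = (3.377 mA)² × 1.20 kΩ = 13.7 mW.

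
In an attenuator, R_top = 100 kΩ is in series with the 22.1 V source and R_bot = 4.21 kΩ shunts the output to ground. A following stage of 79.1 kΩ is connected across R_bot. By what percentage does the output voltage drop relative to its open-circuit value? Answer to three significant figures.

The divider's output (Thévenin) resistance is R_top‖R_bot = 4.040 kΩ.
Fractional drop under load = R_th/(R_th + R_L) = 4.040 / (4.040 + 79.1) = 0.04859.
So the output falls by 4.86 %.

4.86 %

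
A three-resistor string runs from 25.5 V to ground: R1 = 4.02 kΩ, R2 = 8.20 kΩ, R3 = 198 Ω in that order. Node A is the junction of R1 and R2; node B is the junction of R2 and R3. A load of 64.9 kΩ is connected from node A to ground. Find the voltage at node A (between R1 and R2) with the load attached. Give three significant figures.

Below node A the series string R2+R3 = 8398 Ω sits in parallel with the 64900 Ω load: 7436 Ω.
V_A = 25.5 × 7436/(4020 + 7436) = 16.6 V.

V ≈ 16.6 V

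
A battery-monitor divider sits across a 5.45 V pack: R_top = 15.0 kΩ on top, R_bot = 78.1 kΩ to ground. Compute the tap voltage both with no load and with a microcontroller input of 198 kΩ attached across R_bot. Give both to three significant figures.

Open-circuit: V = 5.45 × 78.1/(15.0 + 78.1) = 4.57 V.
With the load, R_bot becomes R_bot‖R_L = 56.01 kΩ, so V = 5.45 × 56.01/71.01 = 4.30 V.

Unloaded: 4.57 V; loaded: 4.30 V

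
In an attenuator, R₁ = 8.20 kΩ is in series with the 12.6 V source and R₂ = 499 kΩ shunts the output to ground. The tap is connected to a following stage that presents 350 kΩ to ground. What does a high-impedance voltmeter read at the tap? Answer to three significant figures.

The load sits in parallel with R₂: R₂‖R_L = (499 × 350) / (499 + 350) = 205.7 kΩ.
V_out = 12.6 × 205.7 / (8.20 + 205.7) = 12.6 × 205.7/213.9 = 12.1 V.

V_out ≈ 12.1 V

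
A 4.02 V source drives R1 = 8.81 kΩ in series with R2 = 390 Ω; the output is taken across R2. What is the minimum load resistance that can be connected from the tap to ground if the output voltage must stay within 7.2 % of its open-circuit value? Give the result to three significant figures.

Output resistance R_th = R1‖R2 = (8810 × 390)/9200 = 373.5 Ω.
The fractional drop is R_th/(R_th + R_L); requiring this ≤ 0.0720 gives R_L ≥ R_th(1/0.0720 − 1) = 373.5 × 12.89 = 4.81 kΩ.

R_L(min) ≈ 4.81 kΩ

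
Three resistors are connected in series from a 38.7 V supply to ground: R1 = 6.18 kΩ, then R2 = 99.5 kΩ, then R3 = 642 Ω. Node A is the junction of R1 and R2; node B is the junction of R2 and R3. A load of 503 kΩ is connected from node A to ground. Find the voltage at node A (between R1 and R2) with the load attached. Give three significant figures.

V ≈ 36.0 V

Below node A the series string R2+R3 = 100100 Ω sits in parallel with the 503000 Ω load: 83520 Ω.
V_A = 38.7 × 83520/(6180 + 83520) = 36.0 V.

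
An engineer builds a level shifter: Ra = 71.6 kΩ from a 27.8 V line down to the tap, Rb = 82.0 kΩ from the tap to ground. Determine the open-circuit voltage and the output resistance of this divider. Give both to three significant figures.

V_th = 14.8 V, R_th = 38.2 kΩ

V_th is the open-circuit tap voltage: 27.8 × 82.0/(71.6 + 82.0) = 14.8 V.
With the supply zeroed, Ra and Rb appear in parallel from the tap: R_th = Ra‖Rb = (71.6 × 82.0)/153.6 = 38.2 kΩ.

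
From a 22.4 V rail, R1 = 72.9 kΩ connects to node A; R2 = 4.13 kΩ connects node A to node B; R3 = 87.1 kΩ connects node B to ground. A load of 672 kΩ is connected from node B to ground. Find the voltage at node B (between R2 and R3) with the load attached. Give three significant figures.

At node B, R3 is in parallel with the load: R3‖R_L = 77.11 kΩ.
Below node A the resistance is R2 + (R3‖R_L) = 81.24 kΩ, so V_A = 22.4 × 81.24/154.1 = 11.81 V.
Then V_B = V_A × (R3‖R_L)/(R2 + R3‖R_L) = 11.81 × 77.11/81.24 = 11.2 V.

V ≈ 11.2 V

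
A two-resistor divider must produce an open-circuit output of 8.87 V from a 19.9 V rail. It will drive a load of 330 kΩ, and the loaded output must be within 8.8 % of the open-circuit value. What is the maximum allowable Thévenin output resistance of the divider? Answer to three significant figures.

R_th ≤ 31.8 kΩ

Loading drop = R_th/(R_th + R_L) ≤ 0.0880, so R_th ≤ R_L · ε/(1−ε) = 330 kΩ × 0.0880/0.9120 = 31.8 kΩ.
(Any R1, R2 with R2/(R1+R2) = 0.446 and R1‖R2 ≤ 31.8 kΩ will meet the spec.)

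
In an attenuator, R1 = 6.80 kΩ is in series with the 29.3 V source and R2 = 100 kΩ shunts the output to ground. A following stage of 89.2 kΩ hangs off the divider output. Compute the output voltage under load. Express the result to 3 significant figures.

V_out ≈ 25.6 V

The load sits in parallel with R2: R2‖R_L = (100 × 89.2) / (100 + 89.2) = 47.15 kΩ.
V_out = 29.3 × 47.15 / (6.80 + 47.15) = 29.3 × 47.15/53.95 = 25.6 V.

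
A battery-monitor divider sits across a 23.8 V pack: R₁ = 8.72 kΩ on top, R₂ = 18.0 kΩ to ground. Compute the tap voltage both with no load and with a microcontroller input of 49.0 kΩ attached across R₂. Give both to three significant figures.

Unloaded: 16.0 V; loaded: 14.3 V

Open-circuit: V = 23.8 × 18.0/(8.72 + 18.0) = 16.0 V.
With the load, R₂ becomes R₂‖R_L = 13.16 kΩ, so V = 23.8 × 13.16/21.88 = 14.3 V.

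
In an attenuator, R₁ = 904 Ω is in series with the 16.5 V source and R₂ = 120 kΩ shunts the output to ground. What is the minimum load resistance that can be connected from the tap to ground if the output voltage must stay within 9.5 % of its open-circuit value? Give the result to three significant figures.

R_L(min) ≈ 8.55 kΩ

Output resistance R_th = R₁‖R₂ = (904 × 120000)/120900 = 897.2 Ω.
The fractional drop is R_th/(R_th + R_L); requiring this ≤ 0.0950 gives R_L ≥ R_th(1/0.0950 − 1) = 897.2 × 9.526 = 8.55 kΩ.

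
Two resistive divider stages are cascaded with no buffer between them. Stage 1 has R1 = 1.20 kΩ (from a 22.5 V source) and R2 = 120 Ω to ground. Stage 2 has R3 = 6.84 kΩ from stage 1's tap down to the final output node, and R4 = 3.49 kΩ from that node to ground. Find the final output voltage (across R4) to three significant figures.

V_out ≈ 0.684 V

Stage 2 presents R3+R4 = 10330 Ω as a load on stage 1's tap.
Stage 1's lower leg becomes R2‖(R3+R4) = 118.6 Ω, so V_mid = 22.5 × 118.6/1319 = 2.024 V.
Stage 2 is itself unloaded: V_out = V_mid × R4/(R3+R4) = 2.024 × 3490/10330 = 0.684 V.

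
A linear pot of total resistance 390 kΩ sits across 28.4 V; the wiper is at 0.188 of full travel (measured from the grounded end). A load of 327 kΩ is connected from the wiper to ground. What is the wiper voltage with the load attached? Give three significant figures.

V ≈ 4.52 V

The wiper splits the pot into (1−α)R = 316.7 kΩ above and αR = 73.32 kΩ below.
Lower section ‖ load = 59.89 kΩ.
V_wiper = 28.4 × 59.89/(316.7 + 59.89) = 4.52 V.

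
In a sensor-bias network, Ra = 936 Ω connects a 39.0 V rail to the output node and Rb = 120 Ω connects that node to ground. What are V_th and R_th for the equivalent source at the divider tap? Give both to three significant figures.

V_th = 4.43 V, R_th = 106 Ω

V_th is the open-circuit tap voltage: 39.0 × 120/(936 + 120) = 4.43 V.
With the supply zeroed, Ra and Rb appear in parallel from the tap: R_th = Ra‖Rb = (936 × 120)/1056 = 106 Ω.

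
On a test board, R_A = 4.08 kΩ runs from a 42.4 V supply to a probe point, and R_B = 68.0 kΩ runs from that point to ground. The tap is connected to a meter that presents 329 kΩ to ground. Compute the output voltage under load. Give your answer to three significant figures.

V_out ≈ 39.5 V

The load sits in parallel with R_B: R_B‖R_L = (68.0 × 329) / (68.0 + 329) = 56.35 kΩ.
V_out = 42.4 × 56.35 / (4.08 + 56.35) = 42.4 × 56.35/60.43 = 39.5 V.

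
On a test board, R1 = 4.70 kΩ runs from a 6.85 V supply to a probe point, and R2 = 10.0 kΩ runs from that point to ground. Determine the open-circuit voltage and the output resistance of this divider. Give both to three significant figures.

V_th = 4.66 V, R_th = 3.20 kΩ

V_th is the open-circuit tap voltage: 6.85 × 10.0/(4.70 + 10.0) = 4.66 V.
With the supply zeroed, R1 and R2 appear in parallel from the tap: R_th = R1‖R2 = (4.70 × 10.0)/14.70 = 3.20 kΩ.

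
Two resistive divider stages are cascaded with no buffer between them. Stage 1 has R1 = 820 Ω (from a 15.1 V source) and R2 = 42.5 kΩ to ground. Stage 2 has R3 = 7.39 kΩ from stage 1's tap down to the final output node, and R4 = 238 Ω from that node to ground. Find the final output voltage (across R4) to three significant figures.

Stage 2 presents R3+R4 = 7628 Ω as a load on stage 1's tap.
Stage 1's lower leg becomes R2‖(R3+R4) = 6467 Ω, so V_mid = 15.1 × 6467/7287 = 13.40 V.
Stage 2 is itself unloaded: V_out = V_mid × R4/(R3+R4) = 13.40 × 238/7628 = 0.418 V.

V_out ≈ 0.418 V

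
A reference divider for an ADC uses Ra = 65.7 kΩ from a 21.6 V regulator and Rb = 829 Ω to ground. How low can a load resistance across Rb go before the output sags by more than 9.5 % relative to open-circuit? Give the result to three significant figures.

Output resistance R_th = Ra‖Rb = (65700 × 829)/66530 = 818.7 Ω.
The fractional drop is R_th/(R_th + R_L); requiring this ≤ 0.0950 gives R_L ≥ R_th(1/0.0950 − 1) = 818.7 × 9.526 = 7.80 kΩ.

R_L(min) ≈ 7.80 kΩ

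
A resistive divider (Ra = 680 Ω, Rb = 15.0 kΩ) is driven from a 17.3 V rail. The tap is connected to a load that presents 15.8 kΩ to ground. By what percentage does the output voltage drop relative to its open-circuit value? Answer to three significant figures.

3.95 %

The divider's output (Thévenin) resistance is Ra‖Rb = 650.5 Ω.
Fractional drop under load = R_th/(R_th + R_L) = 650.5 / (650.5 + 15800) = 0.03954.
So the output falls by 3.95 %.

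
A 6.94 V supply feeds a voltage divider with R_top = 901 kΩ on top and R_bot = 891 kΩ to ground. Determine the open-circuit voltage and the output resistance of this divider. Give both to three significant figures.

V_th is the open-circuit tap voltage: 6.94 × 891/(901 + 891) = 3.45 V.
With the supply zeroed, R_top and R_bot appear in parallel from the tap: R_th = R_top‖R_bot = (901 × 891)/1792 = 448 kΩ.

V_th = 3.45 V, R_th = 448 kΩ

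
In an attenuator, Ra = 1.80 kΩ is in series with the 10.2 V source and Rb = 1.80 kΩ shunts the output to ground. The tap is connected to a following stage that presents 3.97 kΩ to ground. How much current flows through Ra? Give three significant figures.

Rb‖R_L = 1.238 kΩ, so the source sees Ra + Rb‖R_L = 3.038 kΩ.
I = 10.2 V / 3.038 kΩ = 3.36 mA.

I ≈ 3.36 mA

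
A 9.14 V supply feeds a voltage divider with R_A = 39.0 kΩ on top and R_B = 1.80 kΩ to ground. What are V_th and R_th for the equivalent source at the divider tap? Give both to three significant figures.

V_th is the open-circuit tap voltage: 9.14 × 1.80/(39.0 + 1.80) = 0.403 V.
With the supply zeroed, R_A and R_B appear in parallel from the tap: R_th = R_A‖R_B = (39.0 × 1.80)/40.80 = 1.72 kΩ.

V_th = 0.403 V, R_th = 1.72 kΩ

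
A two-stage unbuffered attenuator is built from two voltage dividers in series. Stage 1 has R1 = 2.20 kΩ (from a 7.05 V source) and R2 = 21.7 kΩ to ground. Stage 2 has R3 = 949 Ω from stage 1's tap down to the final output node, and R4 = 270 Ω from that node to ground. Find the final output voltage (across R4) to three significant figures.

V_out ≈ 0.537 V

Stage 2 presents R3+R4 = 1219 Ω as a load on stage 1's tap.
Stage 1's lower leg becomes R2‖(R3+R4) = 1154 Ω, so V_mid = 7.05 × 1154/3354 = 2.426 V.
Stage 2 is itself unloaded: V_out = V_mid × R4/(R3+R4) = 2.426 × 270/1219 = 0.537 V.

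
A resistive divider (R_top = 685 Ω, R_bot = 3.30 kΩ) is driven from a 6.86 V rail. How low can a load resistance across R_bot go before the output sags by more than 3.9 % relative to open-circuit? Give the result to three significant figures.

R_L(min) ≈ 14.0 kΩ

Output resistance R_th = R_top‖R_bot = (685 × 3300)/3985 = 567.3 Ω.
The fractional drop is R_th/(R_th + R_L); requiring this ≤ 0.0390 gives R_L ≥ R_th(1/0.0390 − 1) = 567.3 × 24.64 = 14.0 kΩ.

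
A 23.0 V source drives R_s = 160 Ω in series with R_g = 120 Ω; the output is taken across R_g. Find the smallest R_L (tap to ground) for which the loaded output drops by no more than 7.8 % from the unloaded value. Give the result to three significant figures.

R_L(min) ≈ 811 Ω

Output resistance R_th = R_s‖R_g = (160 × 120)/280.0 = 68.57 Ω.
The fractional drop is R_th/(R_th + R_L); requiring this ≤ 0.0780 gives R_L ≥ R_th(1/0.0780 − 1) = 68.57 × 11.82 = 811 Ω.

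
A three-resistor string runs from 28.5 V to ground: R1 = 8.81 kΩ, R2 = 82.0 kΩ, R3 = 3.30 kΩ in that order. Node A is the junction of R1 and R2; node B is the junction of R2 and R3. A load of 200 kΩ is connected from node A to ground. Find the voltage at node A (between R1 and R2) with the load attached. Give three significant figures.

V ≈ 24.8 V

Below node A the series string R2+R3 = 85.30 kΩ sits in parallel with the 200 kΩ load: 59.80 kΩ.
V_A = 28.5 × 59.80/(8.81 + 59.80) = 24.8 V.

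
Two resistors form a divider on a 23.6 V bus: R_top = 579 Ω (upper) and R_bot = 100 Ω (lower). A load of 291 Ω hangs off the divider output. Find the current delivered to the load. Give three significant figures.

I_L ≈ 9.24 mA

R_bot‖R_L = 74.42 Ω; V_out = 23.6 × 74.42/653.4 = 2.688 V.
I_L = V_out / R_L = 2.688 / 291 Ω = 9.24 mA.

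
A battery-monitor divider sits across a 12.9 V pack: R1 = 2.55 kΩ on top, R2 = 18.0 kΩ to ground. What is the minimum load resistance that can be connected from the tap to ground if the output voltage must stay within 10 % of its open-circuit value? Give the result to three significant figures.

Output resistance R_th = R1‖R2 = (2.55 × 18.0)/20.55 = 2.234 kΩ.
The fractional drop is R_th/(R_th + R_L); requiring this ≤ 0.100 gives R_L ≥ R_th(1/0.100 − 1) = 2.234 × 9.000 = 20.1 kΩ.

R_L(min) ≈ 20.1 kΩ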